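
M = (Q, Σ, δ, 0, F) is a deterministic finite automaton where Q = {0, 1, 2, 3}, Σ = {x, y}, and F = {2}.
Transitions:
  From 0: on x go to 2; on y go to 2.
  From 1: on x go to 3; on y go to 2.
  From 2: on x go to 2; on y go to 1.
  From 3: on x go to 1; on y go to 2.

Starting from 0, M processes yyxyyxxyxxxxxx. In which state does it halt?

2

0 --y--> 2
2 --y--> 1
1 --x--> 3
3 --y--> 2
2 --y--> 1
1 --x--> 3
3 --x--> 1
1 --y--> 2
2 --x--> 2
2 --x--> 2
2 --x--> 2
2 --x--> 2
2 --x--> 2
2 --x--> 2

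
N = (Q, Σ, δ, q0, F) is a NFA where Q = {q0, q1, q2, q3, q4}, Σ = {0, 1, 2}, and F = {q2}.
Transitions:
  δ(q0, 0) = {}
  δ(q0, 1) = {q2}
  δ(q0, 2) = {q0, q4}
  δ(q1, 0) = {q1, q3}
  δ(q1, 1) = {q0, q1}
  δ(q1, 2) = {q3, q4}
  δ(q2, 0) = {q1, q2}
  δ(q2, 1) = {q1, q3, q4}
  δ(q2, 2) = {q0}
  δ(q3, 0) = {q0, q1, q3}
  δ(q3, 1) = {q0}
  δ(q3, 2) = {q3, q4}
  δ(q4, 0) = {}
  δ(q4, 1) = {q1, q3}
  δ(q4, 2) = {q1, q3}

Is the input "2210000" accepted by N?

accepted

Start: {q0}
read 2: {q0, q4}
read 2: {q0, q1, q3, q4}
read 1: {q0, q1, q2, q3}
read 0: {q0, q1, q2, q3}
read 0: {q0, q1, q2, q3}
read 0: {q0, q1, q2, q3}
read 0: {q0, q1, q2, q3}
Reachable ∩ accepting = {q2} — nonempty.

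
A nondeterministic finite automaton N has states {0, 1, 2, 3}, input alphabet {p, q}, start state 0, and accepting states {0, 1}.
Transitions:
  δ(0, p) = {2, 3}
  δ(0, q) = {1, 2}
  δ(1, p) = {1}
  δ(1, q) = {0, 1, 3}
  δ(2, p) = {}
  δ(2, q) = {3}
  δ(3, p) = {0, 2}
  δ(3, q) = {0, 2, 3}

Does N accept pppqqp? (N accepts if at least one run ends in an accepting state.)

Start: {0}
read p: {2, 3}
read p: {0, 2}
read p: {2, 3}
read q: {0, 2, 3}
read q: {0, 1, 2, 3}
read p: {0, 1, 2, 3}
Reachable ∩ accepting = {0, 1} — nonempty.

accepted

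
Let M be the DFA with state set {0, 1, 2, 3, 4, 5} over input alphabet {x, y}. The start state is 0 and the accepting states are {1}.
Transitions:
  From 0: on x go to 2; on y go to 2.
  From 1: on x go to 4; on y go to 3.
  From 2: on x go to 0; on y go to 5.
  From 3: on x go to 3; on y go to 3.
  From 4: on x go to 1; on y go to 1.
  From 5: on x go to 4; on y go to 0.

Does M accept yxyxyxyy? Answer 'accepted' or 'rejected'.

rejected

0 --y--> 2
2 --x--> 0
0 --y--> 2
2 --x--> 0
0 --y--> 2
2 --x--> 0
0 --y--> 2
2 --y--> 5
End in state 5, which is not an accepting state.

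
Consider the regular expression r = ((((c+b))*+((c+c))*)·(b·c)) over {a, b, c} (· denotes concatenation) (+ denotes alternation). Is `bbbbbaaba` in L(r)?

No split of bbbbbaaba into u·v has (((c+b))*+((c+c))*) matching u and (b·c) matching v.

no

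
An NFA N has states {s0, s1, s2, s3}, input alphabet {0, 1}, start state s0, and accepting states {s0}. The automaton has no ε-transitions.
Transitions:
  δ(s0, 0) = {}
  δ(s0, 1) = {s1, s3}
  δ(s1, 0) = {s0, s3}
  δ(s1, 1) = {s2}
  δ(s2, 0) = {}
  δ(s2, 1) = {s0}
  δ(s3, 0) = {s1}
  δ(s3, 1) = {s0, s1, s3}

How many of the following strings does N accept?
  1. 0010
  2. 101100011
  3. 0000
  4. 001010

1

0010: rejected
101100011: accepted
0000: rejected
001010: rejected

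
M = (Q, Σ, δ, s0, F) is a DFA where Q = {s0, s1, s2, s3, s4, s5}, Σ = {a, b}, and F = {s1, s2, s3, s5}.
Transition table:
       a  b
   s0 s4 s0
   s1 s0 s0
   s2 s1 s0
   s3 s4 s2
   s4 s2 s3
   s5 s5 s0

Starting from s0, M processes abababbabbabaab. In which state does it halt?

s0 --a--> s4
s4 --b--> s3
s3 --a--> s4
s4 --b--> s3
s3 --a--> s4
s4 --b--> s3
s3 --b--> s2
s2 --a--> s1
s1 --b--> s0
s0 --b--> s0
s0 --a--> s4
s4 --b--> s3
s3 --a--> s4
s4 --a--> s2
s2 --b--> s0

s0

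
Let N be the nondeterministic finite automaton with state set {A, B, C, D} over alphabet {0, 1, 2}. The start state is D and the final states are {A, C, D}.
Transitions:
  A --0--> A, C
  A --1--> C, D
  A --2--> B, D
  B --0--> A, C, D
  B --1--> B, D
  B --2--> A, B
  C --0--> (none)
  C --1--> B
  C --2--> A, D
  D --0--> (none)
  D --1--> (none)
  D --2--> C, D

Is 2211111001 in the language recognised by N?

Start: {D}
read 2: {C, D}
read 2: {A, C, D}
read 1: {B, C, D}
read 1: {B, D}
read 1: {B, D}
read 1: {B, D}
read 1: {B, D}
read 0: {A, C, D}
read 0: {A, C}
read 1: {B, C, D}
Reachable ∩ accepting = {C, D} — nonempty.

accepted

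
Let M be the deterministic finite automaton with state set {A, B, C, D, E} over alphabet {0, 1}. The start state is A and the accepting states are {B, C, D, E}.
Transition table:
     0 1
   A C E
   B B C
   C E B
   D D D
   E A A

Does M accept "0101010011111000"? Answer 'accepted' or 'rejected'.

rejected

A --0--> C
C --1--> B
B --0--> B
B --1--> C
C --0--> E
E --1--> A
A --0--> C
C --0--> E
E --1--> A
A --1--> E
E --1--> A
A --1--> E
E --1--> A
A --0--> C
C --0--> E
E --0--> A
End in state A, which is not an accepting state.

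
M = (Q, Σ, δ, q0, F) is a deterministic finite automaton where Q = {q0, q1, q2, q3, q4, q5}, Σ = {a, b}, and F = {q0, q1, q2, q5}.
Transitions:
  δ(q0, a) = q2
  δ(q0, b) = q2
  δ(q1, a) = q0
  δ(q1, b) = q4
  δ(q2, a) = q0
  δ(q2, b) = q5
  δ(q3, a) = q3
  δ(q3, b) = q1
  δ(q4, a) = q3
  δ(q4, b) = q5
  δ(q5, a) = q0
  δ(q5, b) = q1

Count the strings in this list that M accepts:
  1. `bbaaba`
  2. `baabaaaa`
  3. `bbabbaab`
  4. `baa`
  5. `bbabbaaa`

`bbaaba`: accepted
`baabaaaa`: accepted
`bbabbaab`: accepted
`baa`: accepted
`bbabbaaa`: accepted

5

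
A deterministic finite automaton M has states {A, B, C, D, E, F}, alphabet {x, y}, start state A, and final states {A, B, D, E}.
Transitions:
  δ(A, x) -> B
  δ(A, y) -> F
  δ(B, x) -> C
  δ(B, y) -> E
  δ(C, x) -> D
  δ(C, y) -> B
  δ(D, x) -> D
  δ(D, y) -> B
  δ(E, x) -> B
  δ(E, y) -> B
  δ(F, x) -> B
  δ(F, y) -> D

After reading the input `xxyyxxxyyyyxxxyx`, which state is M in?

A --x--> B
B --x--> C
C --y--> B
B --y--> E
E --x--> B
B --x--> C
C --x--> D
D --y--> B
B --y--> E
E --y--> B
B --y--> E
E --x--> B
B --x--> C
C --x--> D
D --y--> B
B --x--> C

C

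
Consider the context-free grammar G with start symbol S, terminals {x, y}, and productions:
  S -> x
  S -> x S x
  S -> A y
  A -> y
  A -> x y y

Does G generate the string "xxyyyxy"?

no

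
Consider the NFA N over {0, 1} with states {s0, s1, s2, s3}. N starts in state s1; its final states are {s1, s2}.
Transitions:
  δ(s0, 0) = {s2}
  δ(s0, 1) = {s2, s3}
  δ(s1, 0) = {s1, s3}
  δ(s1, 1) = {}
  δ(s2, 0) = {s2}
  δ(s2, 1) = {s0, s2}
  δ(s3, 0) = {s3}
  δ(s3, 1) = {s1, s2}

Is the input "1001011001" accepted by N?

Start: {s1}
read 1: {}
The reachable set is empty and stays empty for the remaining 9 symbols.
Reachable ∩ accepting = {} — empty.

rejected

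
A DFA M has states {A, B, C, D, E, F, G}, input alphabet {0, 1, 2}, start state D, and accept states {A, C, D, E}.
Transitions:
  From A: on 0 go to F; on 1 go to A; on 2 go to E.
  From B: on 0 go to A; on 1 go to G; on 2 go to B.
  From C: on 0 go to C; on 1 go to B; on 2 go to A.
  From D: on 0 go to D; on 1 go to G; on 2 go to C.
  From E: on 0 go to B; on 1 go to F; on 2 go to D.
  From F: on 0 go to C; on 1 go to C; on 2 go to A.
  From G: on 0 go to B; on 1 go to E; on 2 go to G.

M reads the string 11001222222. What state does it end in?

D

D --1--> G
G --1--> E
E --0--> B
B --0--> A
A --1--> A
A --2--> E
E --2--> D
D --2--> C
C --2--> A
A --2--> E
E --2--> D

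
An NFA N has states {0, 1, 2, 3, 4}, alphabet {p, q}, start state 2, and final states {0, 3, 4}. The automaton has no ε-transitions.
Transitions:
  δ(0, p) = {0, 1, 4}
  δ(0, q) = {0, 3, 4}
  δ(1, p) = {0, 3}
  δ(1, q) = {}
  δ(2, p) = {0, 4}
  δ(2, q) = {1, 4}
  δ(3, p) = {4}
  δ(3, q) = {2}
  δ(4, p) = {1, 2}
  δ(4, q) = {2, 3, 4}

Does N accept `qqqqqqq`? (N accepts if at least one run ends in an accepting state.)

Start: {2}
read q: {1, 4}
read q: {2, 3, 4}
read q: {1, 2, 3, 4}
read q: {1, 2, 3, 4}
read q: {1, 2, 3, 4}
read q: {1, 2, 3, 4}
read q: {1, 2, 3, 4}
Reachable ∩ accepting = {3, 4} — nonempty.

accepted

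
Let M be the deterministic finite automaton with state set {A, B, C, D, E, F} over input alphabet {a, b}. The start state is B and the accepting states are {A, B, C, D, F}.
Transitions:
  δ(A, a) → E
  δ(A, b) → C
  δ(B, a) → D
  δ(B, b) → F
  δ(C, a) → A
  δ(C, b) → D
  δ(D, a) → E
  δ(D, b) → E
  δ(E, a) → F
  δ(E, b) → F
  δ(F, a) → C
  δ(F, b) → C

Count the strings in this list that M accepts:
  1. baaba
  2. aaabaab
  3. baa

3

baaba: accepted
aaabaab: accepted
baa: accepted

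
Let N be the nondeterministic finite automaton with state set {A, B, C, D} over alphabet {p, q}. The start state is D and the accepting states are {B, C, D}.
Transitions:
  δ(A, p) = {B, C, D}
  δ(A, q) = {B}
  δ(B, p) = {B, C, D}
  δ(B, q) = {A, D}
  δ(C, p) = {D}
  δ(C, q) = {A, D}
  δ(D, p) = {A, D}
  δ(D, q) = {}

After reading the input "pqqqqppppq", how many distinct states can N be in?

3

Start: {D}
read p: {A, D}
read q: {B}
read q: {A, D}
read q: {B}
read q: {A, D}
read p: {A, B, C, D}
read p: {A, B, C, D}
read p: {A, B, C, D}
read p: {A, B, C, D}
read q: {A, B, D}
Final reachable set {A, B, D} has 3 states.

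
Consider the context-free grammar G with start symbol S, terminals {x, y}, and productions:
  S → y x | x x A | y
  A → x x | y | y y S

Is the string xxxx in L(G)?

yes

S ⇒ xxA ⇒ xxxx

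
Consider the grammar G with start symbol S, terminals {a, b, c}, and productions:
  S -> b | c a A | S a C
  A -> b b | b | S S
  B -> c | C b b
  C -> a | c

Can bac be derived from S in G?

S ⇒ SaC ⇒ baC ⇒ bac

yes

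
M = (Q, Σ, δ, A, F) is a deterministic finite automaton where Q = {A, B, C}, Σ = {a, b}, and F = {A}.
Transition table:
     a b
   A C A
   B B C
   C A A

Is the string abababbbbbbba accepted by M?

A --a--> C
C --b--> A
A --a--> C
C --b--> A
A --a--> C
C --b--> A
A --b--> A
A --b--> A
A --b--> A
A --b--> A
A --b--> A
A --b--> A
A --a--> C
End in state C, which is not an accepting state.

rejected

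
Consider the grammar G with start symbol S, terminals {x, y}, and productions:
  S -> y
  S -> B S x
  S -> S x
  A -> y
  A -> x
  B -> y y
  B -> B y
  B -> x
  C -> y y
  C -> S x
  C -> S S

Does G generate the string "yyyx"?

S ⇒ BSx ⇒ yySx ⇒ yyyx

yes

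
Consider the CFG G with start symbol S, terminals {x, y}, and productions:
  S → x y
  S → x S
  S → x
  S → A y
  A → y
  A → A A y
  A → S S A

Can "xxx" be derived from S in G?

yes

S ⇒ xS ⇒ xxS ⇒ xxx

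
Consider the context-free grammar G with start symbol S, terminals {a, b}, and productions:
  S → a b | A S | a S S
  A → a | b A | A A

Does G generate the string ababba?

no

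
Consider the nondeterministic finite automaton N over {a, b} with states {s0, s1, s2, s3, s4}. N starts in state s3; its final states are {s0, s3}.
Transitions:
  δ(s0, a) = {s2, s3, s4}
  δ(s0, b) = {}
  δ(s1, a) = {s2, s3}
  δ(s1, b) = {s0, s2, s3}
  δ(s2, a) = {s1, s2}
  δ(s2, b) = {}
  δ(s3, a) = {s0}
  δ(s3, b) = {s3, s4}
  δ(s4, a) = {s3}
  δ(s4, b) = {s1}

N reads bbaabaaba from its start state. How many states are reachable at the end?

5

Start: {s3}
read b: {s3, s4}
read b: {s1, s3, s4}
read a: {s0, s2, s3}
read a: {s0, s1, s2, s3, s4}
read b: {s0, s1, s2, s3, s4}
read a: {s0, s1, s2, s3, s4}
read a: {s0, s1, s2, s3, s4}
read b: {s0, s1, s2, s3, s4}
read a: {s0, s1, s2, s3, s4}
Final reachable set {s0, s1, s2, s3, s4} has 5 states.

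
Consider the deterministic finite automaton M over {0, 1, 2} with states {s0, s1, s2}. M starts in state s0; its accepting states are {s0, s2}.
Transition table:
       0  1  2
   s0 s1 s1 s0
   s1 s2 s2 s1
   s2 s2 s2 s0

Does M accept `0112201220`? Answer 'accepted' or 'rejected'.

rejected

s0 --0--> s1
s1 --1--> s2
s2 --1--> s2
s2 --2--> s0
s0 --2--> s0
s0 --0--> s1
s1 --1--> s2
s2 --2--> s0
s0 --2--> s0
s0 --0--> s1
End in state s1, which is not an accepting state.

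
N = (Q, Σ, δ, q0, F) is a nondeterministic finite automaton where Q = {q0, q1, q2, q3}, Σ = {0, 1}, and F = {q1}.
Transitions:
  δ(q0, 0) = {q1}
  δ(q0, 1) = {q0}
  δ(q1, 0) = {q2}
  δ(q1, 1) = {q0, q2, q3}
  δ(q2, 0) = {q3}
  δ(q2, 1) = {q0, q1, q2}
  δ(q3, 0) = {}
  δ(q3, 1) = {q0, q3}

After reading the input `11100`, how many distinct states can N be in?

Start: {q0}
read 1: {q0}
read 1: {q0}
read 1: {q0}
read 0: {q1}
read 0: {q2}
Final reachable set {q2} has 1 state.

1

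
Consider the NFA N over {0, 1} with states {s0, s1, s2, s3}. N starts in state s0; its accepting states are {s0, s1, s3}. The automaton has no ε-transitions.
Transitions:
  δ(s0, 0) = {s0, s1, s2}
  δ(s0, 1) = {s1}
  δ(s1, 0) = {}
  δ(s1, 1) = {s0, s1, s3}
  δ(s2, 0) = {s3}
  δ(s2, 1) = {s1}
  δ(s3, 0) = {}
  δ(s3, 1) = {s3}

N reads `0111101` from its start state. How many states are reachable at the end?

Start: {s0}
read 0: {s0, s1, s2}
read 1: {s0, s1, s3}
read 1: {s0, s1, s3}
read 1: {s0, s1, s3}
read 1: {s0, s1, s3}
read 0: {s0, s1, s2}
read 1: {s0, s1, s3}
Final reachable set {s0, s1, s3} has 3 states.

3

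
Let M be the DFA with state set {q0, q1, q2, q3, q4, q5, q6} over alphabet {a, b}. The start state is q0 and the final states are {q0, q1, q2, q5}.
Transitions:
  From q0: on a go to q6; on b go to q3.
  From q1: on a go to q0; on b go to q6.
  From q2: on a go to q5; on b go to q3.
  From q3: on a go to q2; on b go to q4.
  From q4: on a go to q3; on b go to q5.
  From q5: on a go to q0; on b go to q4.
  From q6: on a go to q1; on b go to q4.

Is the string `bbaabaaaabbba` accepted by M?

rejected

q0 --b--> q3
q3 --b--> q4
q4 --a--> q3
q3 --a--> q2
q2 --b--> q3
q3 --a--> q2
q2 --a--> q5
q5 --a--> q0
q0 --a--> q6
q6 --b--> q4
q4 --b--> q5
q5 --b--> q4
q4 --a--> q3
End in state q3, which is not an accepting state.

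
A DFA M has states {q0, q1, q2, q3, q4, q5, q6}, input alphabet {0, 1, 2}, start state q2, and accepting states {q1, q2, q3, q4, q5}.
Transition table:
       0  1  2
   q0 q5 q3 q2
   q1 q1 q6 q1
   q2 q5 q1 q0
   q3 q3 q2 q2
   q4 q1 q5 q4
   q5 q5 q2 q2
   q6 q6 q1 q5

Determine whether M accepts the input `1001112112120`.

accepted

q2 --1--> q1
q1 --0--> q1
q1 --0--> q1
q1 --1--> q6
q6 --1--> q1
q1 --1--> q6
q6 --2--> q5
q5 --1--> q2
q2 --1--> q1
q1 --2--> q1
q1 --1--> q6
q6 --2--> q5
q5 --0--> q5
End in state q5, which is an accepting state.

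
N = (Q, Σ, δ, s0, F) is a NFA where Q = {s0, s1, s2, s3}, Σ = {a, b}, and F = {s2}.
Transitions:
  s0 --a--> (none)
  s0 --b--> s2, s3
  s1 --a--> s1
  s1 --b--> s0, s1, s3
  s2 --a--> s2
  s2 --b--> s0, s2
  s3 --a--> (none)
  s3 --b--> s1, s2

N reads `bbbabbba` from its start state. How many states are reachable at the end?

2

Start: {s0}
read b: {s2, s3}
read b: {s0, s1, s2}
read b: {s0, s1, s2, s3}
read a: {s1, s2}
read b: {s0, s1, s2, s3}
read b: {s0, s1, s2, s3}
read b: {s0, s1, s2, s3}
read a: {s1, s2}
Final reachable set {s1, s2} has 2 states.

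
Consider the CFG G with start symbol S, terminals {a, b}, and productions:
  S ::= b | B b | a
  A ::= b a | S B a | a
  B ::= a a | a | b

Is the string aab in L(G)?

yes

S ⇒ Bb ⇒ aab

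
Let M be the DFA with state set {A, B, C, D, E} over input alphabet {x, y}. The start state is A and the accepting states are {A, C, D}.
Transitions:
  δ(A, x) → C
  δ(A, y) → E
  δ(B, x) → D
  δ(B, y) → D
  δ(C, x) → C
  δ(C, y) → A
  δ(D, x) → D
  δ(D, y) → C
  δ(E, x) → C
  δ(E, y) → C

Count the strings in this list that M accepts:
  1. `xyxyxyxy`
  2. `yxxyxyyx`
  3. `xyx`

3

`xyxyxyxy`: accepted
`yxxyxyyx`: accepted
`xyx`: accepted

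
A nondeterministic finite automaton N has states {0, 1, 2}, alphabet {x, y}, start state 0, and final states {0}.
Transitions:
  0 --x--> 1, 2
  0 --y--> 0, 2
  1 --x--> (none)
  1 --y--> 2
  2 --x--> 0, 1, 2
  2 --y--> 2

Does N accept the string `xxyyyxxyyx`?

Start: {0}
read x: {1, 2}
read x: {0, 1, 2}
read y: {0, 2}
read y: {0, 2}
read y: {0, 2}
read x: {0, 1, 2}
read x: {0, 1, 2}
read y: {0, 2}
read y: {0, 2}
read x: {0, 1, 2}
Reachable ∩ accepting = {0} — nonempty.

accepted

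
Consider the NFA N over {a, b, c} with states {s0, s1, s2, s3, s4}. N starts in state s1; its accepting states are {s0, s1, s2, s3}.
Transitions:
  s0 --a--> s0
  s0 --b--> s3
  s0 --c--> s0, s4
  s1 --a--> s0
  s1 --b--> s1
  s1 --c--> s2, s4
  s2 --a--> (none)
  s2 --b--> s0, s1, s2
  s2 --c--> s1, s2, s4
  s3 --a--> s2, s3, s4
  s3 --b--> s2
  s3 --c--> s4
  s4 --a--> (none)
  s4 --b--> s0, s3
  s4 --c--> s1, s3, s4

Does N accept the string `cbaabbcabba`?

Start: {s1}
read c: {s2, s4}
read b: {s0, s1, s2, s3}
read a: {s0, s2, s3, s4}
read a: {s0, s2, s3, s4}
read b: {s0, s1, s2, s3}
read b: {s0, s1, s2, s3}
read c: {s0, s1, s2, s4}
read a: {s0}
read b: {s3}
read b: {s2}
read a: {}
Reachable ∩ accepting = {} — empty.

rejected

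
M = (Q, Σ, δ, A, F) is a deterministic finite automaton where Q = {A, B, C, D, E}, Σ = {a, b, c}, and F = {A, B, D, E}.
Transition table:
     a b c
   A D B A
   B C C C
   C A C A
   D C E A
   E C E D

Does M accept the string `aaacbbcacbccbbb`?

rejected

A --a--> D
D --a--> C
C --a--> A
A --c--> A
A --b--> B
B --b--> C
C --c--> A
A --a--> D
D --c--> A
A --b--> B
B --c--> C
C --c--> A
A --b--> B
B --b--> C
C --b--> C
End in state C, which is not an accepting state.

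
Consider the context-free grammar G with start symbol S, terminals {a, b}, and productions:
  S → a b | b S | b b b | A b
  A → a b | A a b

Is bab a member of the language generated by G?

yes

S ⇒ bS ⇒ bab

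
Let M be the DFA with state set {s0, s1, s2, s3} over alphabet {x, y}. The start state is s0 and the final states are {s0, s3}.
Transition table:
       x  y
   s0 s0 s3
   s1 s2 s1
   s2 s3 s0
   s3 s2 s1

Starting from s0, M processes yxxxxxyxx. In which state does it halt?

s0

s0 --y--> s3
s3 --x--> s2
s2 --x--> s3
s3 --x--> s2
s2 --x--> s3
s3 --x--> s2
s2 --y--> s0
s0 --x--> s0
s0 --x--> s0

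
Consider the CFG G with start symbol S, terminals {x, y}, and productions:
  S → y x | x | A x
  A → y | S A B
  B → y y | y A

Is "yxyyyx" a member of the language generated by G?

S ⇒ Ax ⇒ SABx ⇒ yxABx ⇒ yxyBx ⇒ yxyyyx

yes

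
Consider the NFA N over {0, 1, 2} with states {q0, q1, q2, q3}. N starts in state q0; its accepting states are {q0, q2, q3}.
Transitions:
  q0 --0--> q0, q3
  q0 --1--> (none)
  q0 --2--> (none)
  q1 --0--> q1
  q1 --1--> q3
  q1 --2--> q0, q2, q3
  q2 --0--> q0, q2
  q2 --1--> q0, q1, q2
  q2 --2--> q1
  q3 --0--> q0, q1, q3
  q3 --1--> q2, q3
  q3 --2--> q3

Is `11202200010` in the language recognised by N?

rejected

Start: {q0}
read 1: {}
The reachable set is empty and stays empty for the remaining 10 symbols.
Reachable ∩ accepting = {} — empty.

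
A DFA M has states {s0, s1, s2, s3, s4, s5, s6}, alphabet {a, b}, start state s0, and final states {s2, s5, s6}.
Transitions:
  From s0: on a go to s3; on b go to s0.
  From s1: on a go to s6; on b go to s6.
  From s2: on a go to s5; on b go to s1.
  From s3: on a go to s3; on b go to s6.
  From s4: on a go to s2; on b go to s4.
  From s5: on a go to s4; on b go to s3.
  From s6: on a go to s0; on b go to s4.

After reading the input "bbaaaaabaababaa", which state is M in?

s0 --b--> s0
s0 --b--> s0
s0 --a--> s3
s3 --a--> s3
s3 --a--> s3
s3 --a--> s3
s3 --a--> s3
s3 --b--> s6
s6 --a--> s0
s0 --a--> s3
s3 --b--> s6
s6 --a--> s0
s0 --b--> s0
s0 --a--> s3
s3 --a--> s3

s3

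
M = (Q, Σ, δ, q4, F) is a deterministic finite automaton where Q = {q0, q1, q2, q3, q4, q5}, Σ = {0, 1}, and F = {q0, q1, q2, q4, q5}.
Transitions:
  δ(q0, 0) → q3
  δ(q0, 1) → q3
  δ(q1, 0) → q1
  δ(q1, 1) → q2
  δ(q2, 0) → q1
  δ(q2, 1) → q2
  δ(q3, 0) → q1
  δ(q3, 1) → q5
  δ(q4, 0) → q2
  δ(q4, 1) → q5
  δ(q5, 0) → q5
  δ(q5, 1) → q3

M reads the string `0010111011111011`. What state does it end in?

q4 --0--> q2
q2 --0--> q1
q1 --1--> q2
q2 --0--> q1
q1 --1--> q2
q2 --1--> q2
q2 --1--> q2
q2 --0--> q1
q1 --1--> q2
q2 --1--> q2
q2 --1--> q2
q2 --1--> q2
q2 --1--> q2
q2 --0--> q1
q1 --1--> q2
q2 --1--> q2

q2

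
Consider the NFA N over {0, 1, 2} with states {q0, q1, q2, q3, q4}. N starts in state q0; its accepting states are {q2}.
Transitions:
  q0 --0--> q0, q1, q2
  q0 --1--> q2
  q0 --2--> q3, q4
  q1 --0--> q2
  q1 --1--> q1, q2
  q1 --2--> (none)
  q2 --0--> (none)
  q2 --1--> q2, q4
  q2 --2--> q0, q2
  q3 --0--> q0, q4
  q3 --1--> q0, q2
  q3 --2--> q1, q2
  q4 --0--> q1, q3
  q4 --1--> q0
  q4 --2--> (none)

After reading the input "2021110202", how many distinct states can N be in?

Start: {q0}
read 2: {q3, q4}
read 0: {q0, q1, q3, q4}
read 2: {q1, q2, q3, q4}
read 1: {q0, q1, q2, q4}
read 1: {q0, q1, q2, q4}
read 1: {q0, q1, q2, q4}
read 0: {q0, q1, q2, q3}
read 2: {q0, q1, q2, q3, q4}
read 0: {q0, q1, q2, q3, q4}
read 2: {q0, q1, q2, q3, q4}
Final reachable set {q0, q1, q2, q3, q4} has 5 states.

5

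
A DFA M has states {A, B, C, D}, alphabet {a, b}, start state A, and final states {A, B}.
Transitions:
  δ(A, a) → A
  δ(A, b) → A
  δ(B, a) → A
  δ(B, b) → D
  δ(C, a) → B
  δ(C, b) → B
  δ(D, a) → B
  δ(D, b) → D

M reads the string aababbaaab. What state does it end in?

A

A --a--> A
A --a--> A
A --b--> A
A --a--> A
A --b--> A
A --b--> A
A --a--> A
A --a--> A
A --a--> A
A --b--> A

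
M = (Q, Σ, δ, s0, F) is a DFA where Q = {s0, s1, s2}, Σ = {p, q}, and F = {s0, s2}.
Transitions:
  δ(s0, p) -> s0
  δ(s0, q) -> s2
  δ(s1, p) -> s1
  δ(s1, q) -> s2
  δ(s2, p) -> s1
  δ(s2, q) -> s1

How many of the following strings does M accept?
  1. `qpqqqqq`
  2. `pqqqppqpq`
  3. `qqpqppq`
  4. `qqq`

4

`qpqqqqq`: accepted
`pqqqppqpq`: accepted
`qqpqppq`: accepted
`qqq`: accepted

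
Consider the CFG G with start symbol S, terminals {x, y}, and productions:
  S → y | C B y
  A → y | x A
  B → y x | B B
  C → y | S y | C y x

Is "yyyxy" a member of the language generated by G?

S ⇒ CBy ⇒ SyBy ⇒ yyBy ⇒ yyyxy

yes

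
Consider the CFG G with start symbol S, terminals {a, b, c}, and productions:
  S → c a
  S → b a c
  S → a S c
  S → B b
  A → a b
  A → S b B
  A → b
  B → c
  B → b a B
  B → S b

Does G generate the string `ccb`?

no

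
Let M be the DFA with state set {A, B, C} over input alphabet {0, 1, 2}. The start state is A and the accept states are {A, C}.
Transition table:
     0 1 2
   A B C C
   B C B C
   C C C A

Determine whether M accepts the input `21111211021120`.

rejected

A --2--> C
C --1--> C
C --1--> C
C --1--> C
C --1--> C
C --2--> A
A --1--> C
C --1--> C
C --0--> C
C --2--> A
A --1--> C
C --1--> C
C --2--> A
A --0--> B
End in state B, which is not an accepting state.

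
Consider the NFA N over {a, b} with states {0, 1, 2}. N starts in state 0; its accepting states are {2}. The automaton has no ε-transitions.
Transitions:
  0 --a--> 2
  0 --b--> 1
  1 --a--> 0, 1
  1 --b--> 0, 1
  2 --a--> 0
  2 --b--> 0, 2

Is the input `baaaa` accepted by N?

accepted

Start: {0}
read b: {1}
read a: {0, 1}
read a: {0, 1, 2}
read a: {0, 1, 2}
read a: {0, 1, 2}
Reachable ∩ accepting = {2} — nonempty.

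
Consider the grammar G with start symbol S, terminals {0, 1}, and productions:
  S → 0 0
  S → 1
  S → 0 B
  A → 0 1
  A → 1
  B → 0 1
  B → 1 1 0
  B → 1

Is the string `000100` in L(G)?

no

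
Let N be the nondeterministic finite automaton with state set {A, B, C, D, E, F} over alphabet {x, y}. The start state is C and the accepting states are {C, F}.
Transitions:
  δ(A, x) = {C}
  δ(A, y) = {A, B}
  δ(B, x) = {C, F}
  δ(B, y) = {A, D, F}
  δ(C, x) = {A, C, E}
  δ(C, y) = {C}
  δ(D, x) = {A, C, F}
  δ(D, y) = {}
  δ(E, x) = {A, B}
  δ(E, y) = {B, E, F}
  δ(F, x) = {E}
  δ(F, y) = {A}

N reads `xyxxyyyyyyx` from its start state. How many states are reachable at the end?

5

Start: {C}
read x: {A, C, E}
read y: {A, B, C, E, F}
read x: {A, B, C, E, F}
read x: {A, B, C, E, F}
read y: {A, B, C, D, E, F}
read y: {A, B, C, D, E, F}
read y: {A, B, C, D, E, F}
read y: {A, B, C, D, E, F}
read y: {A, B, C, D, E, F}
read y: {A, B, C, D, E, F}
read x: {A, B, C, E, F}
Final reachable set {A, B, C, E, F} has 5 states.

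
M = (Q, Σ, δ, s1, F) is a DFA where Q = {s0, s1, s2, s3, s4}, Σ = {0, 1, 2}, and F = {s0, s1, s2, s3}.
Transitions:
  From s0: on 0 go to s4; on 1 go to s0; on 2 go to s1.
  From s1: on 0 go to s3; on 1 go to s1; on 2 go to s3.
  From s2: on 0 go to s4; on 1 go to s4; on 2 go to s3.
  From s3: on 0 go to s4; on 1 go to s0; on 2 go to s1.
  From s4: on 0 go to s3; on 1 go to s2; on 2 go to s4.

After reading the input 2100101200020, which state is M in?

s1 --2--> s3
s3 --1--> s0
s0 --0--> s4
s4 --0--> s3
s3 --1--> s0
s0 --0--> s4
s4 --1--> s2
s2 --2--> s3
s3 --0--> s4
s4 --0--> s3
s3 --0--> s4
s4 --2--> s4
s4 --0--> s3

s3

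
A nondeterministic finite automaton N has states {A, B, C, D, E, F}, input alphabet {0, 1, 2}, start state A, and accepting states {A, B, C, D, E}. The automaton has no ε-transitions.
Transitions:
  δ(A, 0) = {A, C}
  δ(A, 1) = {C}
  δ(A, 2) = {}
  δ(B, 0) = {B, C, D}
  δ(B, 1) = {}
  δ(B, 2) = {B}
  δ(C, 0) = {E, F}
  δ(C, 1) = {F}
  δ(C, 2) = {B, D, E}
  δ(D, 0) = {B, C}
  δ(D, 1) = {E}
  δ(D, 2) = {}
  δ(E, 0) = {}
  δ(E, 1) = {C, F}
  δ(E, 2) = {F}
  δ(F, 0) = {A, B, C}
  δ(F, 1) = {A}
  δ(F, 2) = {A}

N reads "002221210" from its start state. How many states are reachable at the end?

5

Start: {A}
read 0: {A, C}
read 0: {A, C, E, F}
read 2: {A, B, D, E, F}
read 2: {A, B, F}
read 2: {A, B}
read 1: {C}
read 2: {B, D, E}
read 1: {C, E, F}
read 0: {A, B, C, E, F}
Final reachable set {A, B, C, E, F} has 5 states.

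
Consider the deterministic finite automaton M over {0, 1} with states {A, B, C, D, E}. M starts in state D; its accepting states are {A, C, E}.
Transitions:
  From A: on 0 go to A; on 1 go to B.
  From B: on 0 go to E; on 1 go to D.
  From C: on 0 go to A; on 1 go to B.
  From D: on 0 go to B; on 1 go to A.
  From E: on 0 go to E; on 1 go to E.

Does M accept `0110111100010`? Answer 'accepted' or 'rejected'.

accepted

D --0--> B
B --1--> D
D --1--> A
A --0--> A
A --1--> B
B --1--> D
D --1--> A
A --1--> B
B --0--> E
E --0--> E
E --0--> E
E --1--> E
E --0--> E
End in state E, which is an accepting state.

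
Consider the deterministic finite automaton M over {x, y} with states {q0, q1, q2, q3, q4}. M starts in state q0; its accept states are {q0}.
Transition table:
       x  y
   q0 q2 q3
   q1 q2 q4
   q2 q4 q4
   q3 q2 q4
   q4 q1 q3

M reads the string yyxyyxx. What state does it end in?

q4

q0 --y--> q3
q3 --y--> q4
q4 --x--> q1
q1 --y--> q4
q4 --y--> q3
q3 --x--> q2
q2 --x--> q4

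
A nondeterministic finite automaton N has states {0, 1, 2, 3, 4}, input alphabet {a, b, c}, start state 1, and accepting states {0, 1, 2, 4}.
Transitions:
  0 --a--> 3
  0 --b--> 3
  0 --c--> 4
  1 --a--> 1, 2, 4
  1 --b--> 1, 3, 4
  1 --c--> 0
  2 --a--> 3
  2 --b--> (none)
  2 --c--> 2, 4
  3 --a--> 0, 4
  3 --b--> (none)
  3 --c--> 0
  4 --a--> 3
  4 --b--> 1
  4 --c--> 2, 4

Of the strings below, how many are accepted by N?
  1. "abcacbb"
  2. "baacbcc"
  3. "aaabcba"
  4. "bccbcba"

3

"abcacbb": rejected
"baacbcc": accepted
"aaabcba": accepted
"bccbcba": accepted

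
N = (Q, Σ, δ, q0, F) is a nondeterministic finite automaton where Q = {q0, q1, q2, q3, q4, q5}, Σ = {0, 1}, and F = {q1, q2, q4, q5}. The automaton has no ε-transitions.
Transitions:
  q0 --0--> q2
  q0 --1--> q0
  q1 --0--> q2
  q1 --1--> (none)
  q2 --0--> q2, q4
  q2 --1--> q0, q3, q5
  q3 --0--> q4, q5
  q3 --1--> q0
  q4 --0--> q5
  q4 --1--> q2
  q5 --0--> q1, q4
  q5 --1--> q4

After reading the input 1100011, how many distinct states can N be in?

5

Start: {q0}
read 1: {q0}
read 1: {q0}
read 0: {q2}
read 0: {q2, q4}
read 0: {q2, q4, q5}
read 1: {q0, q2, q3, q4, q5}
read 1: {q0, q2, q3, q4, q5}
Final reachable set {q0, q2, q3, q4, q5} has 5 states.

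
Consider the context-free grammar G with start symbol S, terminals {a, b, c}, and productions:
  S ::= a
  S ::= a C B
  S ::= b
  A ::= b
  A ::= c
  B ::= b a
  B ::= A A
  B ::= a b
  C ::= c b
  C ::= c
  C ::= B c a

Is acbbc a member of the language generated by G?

yes

S ⇒ aCB ⇒ acbB ⇒ acbAA ⇒ acbbA ⇒ acbbc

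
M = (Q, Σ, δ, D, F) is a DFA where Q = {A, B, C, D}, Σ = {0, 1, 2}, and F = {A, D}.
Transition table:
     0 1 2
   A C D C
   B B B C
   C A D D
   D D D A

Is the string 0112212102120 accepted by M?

D --0--> D
D --1--> D
D --1--> D
D --2--> A
A --2--> C
C --1--> D
D --2--> A
A --1--> D
D --0--> D
D --2--> A
A --1--> D
D --2--> A
A --0--> C
End in state C, which is not an accepting state.

rejected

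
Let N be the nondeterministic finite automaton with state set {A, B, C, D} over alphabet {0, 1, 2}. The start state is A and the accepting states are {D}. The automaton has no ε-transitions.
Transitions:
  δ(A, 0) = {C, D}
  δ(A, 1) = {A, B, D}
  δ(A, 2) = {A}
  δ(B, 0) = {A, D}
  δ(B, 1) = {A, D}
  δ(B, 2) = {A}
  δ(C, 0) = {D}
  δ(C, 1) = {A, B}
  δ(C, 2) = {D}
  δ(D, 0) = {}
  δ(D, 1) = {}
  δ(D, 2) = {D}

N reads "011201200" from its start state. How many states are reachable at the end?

1

Start: {A}
read 0: {C, D}
read 1: {A, B}
read 1: {A, B, D}
read 2: {A, D}
read 0: {C, D}
read 1: {A, B}
read 2: {A}
read 0: {C, D}
read 0: {D}
Final reachable set {D} has 1 state.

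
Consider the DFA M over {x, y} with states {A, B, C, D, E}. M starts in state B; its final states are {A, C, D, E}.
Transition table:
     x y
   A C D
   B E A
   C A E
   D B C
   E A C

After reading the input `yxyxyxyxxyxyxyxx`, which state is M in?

C

B --y--> A
A --x--> C
C --y--> E
E --x--> A
A --y--> D
D --x--> B
B --y--> A
A --x--> C
C --x--> A
A --y--> D
D --x--> B
B --y--> A
A --x--> C
C --y--> E
E --x--> A
A --x--> C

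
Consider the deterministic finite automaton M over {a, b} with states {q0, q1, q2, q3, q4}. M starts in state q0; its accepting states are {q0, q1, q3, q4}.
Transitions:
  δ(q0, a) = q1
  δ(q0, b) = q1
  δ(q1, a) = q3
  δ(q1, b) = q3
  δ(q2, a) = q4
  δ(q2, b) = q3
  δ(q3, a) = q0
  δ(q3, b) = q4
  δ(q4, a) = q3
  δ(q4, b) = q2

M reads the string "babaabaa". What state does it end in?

q0 --b--> q1
q1 --a--> q3
q3 --b--> q4
q4 --a--> q3
q3 --a--> q0
q0 --b--> q1
q1 --a--> q3
q3 --a--> q0

q0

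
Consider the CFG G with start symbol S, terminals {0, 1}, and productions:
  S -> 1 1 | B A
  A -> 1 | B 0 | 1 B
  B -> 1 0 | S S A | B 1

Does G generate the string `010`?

no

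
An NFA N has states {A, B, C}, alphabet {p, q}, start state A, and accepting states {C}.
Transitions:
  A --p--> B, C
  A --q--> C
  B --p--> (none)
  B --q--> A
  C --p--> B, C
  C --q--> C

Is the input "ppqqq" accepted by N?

accepted

Start: {A}
read p: {B, C}
read p: {B, C}
read q: {A, C}
read q: {C}
read q: {C}
Reachable ∩ accepting = {C} — nonempty.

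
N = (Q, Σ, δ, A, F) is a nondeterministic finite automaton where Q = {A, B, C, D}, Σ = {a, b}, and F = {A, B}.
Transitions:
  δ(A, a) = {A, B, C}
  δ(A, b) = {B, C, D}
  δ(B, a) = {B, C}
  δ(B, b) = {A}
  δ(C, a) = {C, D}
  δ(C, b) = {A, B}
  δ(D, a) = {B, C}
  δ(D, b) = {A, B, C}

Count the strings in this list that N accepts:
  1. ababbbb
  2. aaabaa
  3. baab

ababbbb: accepted
aaabaa: accepted
baab: accepted

3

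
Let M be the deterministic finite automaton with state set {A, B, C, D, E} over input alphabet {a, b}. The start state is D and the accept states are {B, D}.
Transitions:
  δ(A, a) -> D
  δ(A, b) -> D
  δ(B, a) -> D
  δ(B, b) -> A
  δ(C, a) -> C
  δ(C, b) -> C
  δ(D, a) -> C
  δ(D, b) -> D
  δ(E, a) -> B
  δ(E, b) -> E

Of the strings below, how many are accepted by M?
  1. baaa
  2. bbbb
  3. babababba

baaa: rejected
bbbb: accepted
babababba: rejected

1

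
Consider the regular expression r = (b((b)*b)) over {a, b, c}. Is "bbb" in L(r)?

yes

Split as b·bb: b matches b and ((b)*b) matches bb.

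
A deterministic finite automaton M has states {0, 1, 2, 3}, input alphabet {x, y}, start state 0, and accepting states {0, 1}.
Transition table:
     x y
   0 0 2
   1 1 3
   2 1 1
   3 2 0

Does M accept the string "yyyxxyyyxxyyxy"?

rejected

0 --y--> 2
2 --y--> 1
1 --y--> 3
3 --x--> 2
2 --x--> 1
1 --y--> 3
3 --y--> 0
0 --y--> 2
2 --x--> 1
1 --x--> 1
1 --y--> 3
3 --y--> 0
0 --x--> 0
0 --y--> 2
End in state 2, which is not an accepting state.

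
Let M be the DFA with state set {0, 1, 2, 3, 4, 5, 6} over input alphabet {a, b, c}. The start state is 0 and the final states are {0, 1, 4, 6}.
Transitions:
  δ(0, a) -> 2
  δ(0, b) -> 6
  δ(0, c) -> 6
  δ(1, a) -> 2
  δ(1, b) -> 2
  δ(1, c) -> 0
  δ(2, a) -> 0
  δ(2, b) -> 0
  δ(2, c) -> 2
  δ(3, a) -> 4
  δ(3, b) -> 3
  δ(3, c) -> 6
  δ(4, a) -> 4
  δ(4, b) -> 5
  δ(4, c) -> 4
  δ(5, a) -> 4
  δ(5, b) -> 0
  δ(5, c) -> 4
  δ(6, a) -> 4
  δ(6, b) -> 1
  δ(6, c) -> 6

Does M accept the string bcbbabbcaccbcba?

0 --b--> 6
6 --c--> 6
6 --b--> 1
1 --b--> 2
2 --a--> 0
0 --b--> 6
6 --b--> 1
1 --c--> 0
0 --a--> 2
2 --c--> 2
2 --c--> 2
2 --b--> 0
0 --c--> 6
6 --b--> 1
1 --a--> 2
End in state 2, which is not an accepting state.

rejected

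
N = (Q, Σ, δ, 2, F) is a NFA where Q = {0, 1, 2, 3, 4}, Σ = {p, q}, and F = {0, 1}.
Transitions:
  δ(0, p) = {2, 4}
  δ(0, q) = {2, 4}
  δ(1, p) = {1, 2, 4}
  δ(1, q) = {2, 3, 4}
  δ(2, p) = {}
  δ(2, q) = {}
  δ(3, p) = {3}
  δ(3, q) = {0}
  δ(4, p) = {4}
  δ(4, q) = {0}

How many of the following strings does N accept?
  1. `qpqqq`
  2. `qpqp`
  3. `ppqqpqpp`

0

`qpqqq`: rejected
`qpqp`: rejected
`ppqqpqpp`: rejected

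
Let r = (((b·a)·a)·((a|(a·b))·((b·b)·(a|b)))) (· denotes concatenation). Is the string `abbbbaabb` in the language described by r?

No split of abbbbaabb into u·v has ((b·a)·a) matching u and ((a|(a·b))·((b·b)·(a|b))) matching v.

no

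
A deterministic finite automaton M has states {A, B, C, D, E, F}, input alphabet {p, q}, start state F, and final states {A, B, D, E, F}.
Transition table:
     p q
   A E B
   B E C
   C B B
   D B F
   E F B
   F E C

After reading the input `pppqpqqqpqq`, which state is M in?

C

F --p--> E
E --p--> F
F --p--> E
E --q--> B
B --p--> E
E --q--> B
B --q--> C
C --q--> B
B --p--> E
E --q--> B
B --q--> C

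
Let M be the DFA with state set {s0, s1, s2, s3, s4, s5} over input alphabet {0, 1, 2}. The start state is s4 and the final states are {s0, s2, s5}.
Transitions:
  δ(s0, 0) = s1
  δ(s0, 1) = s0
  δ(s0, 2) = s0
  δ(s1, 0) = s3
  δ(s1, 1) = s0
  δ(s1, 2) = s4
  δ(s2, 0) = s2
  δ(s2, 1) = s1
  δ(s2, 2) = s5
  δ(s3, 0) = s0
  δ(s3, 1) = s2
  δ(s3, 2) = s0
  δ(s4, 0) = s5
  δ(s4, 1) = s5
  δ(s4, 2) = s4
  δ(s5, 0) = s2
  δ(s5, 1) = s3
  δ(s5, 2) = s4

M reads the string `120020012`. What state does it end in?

s4

s4 --1--> s5
s5 --2--> s4
s4 --0--> s5
s5 --0--> s2
s2 --2--> s5
s5 --0--> s2
s2 --0--> s2
s2 --1--> s1
s1 --2--> s4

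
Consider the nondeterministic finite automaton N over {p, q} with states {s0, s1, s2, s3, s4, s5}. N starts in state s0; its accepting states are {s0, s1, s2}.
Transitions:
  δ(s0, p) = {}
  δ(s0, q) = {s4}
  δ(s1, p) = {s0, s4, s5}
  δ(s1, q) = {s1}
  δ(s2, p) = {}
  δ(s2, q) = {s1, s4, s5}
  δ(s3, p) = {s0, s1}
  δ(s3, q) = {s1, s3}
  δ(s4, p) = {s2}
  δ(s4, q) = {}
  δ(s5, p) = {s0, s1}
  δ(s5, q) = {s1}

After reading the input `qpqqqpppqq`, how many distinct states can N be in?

Start: {s0}
read q: {s4}
read p: {s2}
read q: {s1, s4, s5}
read q: {s1}
read q: {s1}
read p: {s0, s4, s5}
read p: {s0, s1, s2}
read p: {s0, s4, s5}
read q: {s1, s4}
read q: {s1}
Final reachable set {s1} has 1 state.

1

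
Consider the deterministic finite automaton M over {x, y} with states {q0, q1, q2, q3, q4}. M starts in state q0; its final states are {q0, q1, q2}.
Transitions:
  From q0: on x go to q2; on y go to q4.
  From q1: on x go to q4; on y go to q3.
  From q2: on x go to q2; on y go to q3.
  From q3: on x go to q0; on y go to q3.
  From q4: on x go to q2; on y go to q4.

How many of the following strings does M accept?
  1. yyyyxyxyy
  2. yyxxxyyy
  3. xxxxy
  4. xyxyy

yyyyxyxyy: rejected
yyxxxyyy: rejected
xxxxy: rejected
xyxyy: rejected

0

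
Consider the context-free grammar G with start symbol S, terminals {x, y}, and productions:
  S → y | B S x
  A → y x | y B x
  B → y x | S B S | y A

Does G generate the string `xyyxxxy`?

no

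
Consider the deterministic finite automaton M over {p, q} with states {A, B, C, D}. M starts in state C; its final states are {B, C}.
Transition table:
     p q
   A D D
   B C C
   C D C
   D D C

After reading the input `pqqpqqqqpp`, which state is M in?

C --p--> D
D --q--> C
C --q--> C
C --p--> D
D --q--> C
C --q--> C
C --q--> C
C --q--> C
C --p--> D
D --p--> D

D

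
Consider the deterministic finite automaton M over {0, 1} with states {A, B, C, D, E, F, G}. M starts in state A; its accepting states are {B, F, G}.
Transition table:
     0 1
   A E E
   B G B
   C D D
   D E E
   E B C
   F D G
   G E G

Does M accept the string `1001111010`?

rejected

A --1--> E
E --0--> B
B --0--> G
G --1--> G
G --1--> G
G --1--> G
G --1--> G
G --0--> E
E --1--> C
C --0--> D
End in state D, which is not an accepting state.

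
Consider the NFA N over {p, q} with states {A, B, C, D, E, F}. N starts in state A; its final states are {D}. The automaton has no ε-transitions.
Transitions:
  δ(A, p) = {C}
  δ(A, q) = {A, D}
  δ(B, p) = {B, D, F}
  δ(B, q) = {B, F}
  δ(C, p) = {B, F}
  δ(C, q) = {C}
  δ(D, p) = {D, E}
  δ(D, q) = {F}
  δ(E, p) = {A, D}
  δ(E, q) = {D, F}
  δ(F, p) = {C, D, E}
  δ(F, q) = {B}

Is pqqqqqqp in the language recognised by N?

rejected

Start: {A}
read p: {C}
read q: {C}
read q: {C}
read q: {C}
read q: {C}
read q: {C}
read q: {C}
read p: {B, F}
Reachable ∩ accepting = {} — empty.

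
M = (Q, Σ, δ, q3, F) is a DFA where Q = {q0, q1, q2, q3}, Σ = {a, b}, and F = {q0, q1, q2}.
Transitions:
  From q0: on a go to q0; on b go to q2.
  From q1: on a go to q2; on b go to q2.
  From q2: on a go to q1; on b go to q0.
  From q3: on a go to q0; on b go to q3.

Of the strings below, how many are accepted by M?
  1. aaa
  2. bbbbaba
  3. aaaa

aaa: accepted
bbbbaba: accepted
aaaa: accepted

3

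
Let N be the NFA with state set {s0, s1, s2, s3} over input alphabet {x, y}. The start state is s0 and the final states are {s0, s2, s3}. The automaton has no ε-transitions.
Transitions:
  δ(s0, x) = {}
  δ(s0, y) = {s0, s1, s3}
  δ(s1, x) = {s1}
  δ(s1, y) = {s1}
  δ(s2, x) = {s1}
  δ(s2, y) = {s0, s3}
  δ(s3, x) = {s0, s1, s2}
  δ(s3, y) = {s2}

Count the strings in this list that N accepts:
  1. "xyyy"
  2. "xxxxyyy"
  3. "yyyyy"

1

"xyyy": rejected
"xxxxyyy": rejected
"yyyyy": accepted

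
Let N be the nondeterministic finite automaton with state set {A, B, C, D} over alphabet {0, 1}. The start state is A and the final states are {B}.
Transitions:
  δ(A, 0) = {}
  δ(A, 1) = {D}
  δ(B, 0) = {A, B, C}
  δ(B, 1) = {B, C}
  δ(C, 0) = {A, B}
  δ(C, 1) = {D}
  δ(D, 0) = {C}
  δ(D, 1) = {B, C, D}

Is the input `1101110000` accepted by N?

Start: {A}
read 1: {D}
read 1: {B, C, D}
read 0: {A, B, C}
read 1: {B, C, D}
read 1: {B, C, D}
read 1: {B, C, D}
read 0: {A, B, C}
read 0: {A, B, C}
read 0: {A, B, C}
read 0: {A, B, C}
Reachable ∩ accepting = {B} — nonempty.

accepted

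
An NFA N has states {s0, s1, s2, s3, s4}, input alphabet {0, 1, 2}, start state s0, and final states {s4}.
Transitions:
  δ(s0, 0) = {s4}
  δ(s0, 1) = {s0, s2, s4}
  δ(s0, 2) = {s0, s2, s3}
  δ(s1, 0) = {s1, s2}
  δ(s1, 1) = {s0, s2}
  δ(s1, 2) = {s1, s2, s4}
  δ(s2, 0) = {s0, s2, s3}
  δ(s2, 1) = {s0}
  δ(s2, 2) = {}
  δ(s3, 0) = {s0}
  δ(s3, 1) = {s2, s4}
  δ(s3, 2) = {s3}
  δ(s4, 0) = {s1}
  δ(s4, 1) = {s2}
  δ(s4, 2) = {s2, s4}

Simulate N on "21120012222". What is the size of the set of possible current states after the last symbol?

4

Start: {s0}
read 2: {s0, s2, s3}
read 1: {s0, s2, s4}
read 1: {s0, s2, s4}
read 2: {s0, s2, s3, s4}
read 0: {s0, s1, s2, s3, s4}
read 0: {s0, s1, s2, s3, s4}
read 1: {s0, s2, s4}
read 2: {s0, s2, s3, s4}
read 2: {s0, s2, s3, s4}
read 2: {s0, s2, s3, s4}
read 2: {s0, s2, s3, s4}
Final reachable set {s0, s2, s3, s4} has 4 states.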